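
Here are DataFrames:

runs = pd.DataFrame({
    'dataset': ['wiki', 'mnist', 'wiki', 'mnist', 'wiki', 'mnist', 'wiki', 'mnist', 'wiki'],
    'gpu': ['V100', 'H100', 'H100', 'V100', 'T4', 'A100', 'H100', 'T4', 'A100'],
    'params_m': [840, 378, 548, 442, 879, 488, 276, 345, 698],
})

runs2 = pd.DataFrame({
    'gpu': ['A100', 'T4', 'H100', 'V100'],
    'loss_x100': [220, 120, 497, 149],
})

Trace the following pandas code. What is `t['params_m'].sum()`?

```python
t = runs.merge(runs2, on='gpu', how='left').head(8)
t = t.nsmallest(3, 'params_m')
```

merge on 'gpu' (how='left') → 9 rows:
  dataset   gpu  params_m  loss_x100
0    wiki  V100       840        149
1   mnist  H100       378        497
2    wiki  H100       548        497
3   mnist  V100       442        149
4    wiki    T4       879        120
5   mnist  A100       488        220
6    wiki  H100       276        497
7   mnist    T4       345        120
8    wiki  A100       698        220
take first 8 rows:
  dataset   gpu  params_m  loss_x100
0    wiki  V100       840        149
1   mnist  H100       378        497
2    wiki  H100       548        497
3   mnist  V100       442        149
4    wiki    T4       879        120
5   mnist  A100       488        220
6    wiki  H100       276        497
7   mnist    T4       345        120
take 3 rows with smallest params_m:
  dataset   gpu  params_m  loss_x100
6    wiki  H100       276        497
7   mnist    T4       345        120
1   mnist  H100       378        497

999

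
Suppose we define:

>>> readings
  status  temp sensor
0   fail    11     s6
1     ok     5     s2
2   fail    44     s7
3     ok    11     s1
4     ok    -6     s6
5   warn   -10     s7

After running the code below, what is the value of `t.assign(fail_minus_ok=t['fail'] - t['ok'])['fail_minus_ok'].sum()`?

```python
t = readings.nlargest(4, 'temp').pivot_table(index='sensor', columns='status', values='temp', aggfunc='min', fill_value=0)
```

take 4 rows with largest temp:
  status  temp sensor
2   fail    44     s7
0   fail    11     s6
3     ok    11     s1
1     ok     5     s2
pivot: rows=sensor, cols=status, min(temp):
status  fail  ok
sensor          
s1         0  11
s2         0   5
s6        11   0
s7        44   0
add column fail_minus_ok = t['fail'] - t['ok']:
status  fail  ok  fail_minus_ok
sensor                         
s1         0  11            -11
s2         0   5             -5
s6        11   0             11
s7        44   0             44

39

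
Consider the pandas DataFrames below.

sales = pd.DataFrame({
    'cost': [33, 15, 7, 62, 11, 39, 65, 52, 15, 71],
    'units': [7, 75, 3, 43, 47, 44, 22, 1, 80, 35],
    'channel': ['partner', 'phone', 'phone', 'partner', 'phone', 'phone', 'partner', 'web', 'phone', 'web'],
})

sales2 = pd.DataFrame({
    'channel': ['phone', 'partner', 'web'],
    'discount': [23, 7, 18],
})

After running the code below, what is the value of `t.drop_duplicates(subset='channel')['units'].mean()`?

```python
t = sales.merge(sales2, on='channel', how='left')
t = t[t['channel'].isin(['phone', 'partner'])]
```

41.0

merge on 'channel' (how='left') → 10 rows:
   cost  units  channel  discount
0    33      7  partner         7
1    15     75    phone        23
2     7      3    phone        23
3    62     43  partner         7
4    11     47    phone        23
5    39     44    phone        23
6    65     22  partner         7
7    52      1      web        18
8    15     80    phone        23
9    71     35      web        18
filter rows where channel in ['phone', 'partner']:
   cost  units  channel  discount
0    33      7  partner         7
1    15     75    phone        23
2     7      3    phone        23
3    62     43  partner         7
4    11     47    phone        23
5    39     44    phone        23
6    65     22  partner         7
8    15     80    phone        23
drop duplicate channel (keep=first):
   cost  units  channel  discount
0    33      7  partner         7
1    15     75    phone        23
mean of column 'units' → 41.0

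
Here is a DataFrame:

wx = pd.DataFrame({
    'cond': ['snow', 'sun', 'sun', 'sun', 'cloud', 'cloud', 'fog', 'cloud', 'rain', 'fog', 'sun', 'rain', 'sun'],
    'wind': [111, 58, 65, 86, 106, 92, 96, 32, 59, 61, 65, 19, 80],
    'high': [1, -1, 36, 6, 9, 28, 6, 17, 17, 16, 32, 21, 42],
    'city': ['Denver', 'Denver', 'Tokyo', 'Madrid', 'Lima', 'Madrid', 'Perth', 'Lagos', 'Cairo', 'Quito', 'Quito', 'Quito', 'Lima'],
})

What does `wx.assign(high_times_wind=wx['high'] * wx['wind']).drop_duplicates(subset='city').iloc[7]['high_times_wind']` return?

976

add column high_times_wind = wx['high'] * wx['wind']:
     cond  wind  high    city  high_times_wind
0    snow   111     1  Denver              111
1     sun    58    -1  Denver              -58
2     sun    65    36   Tokyo             2340
3     sun    86     6  Madrid              516
4   cloud   106     9    Lima              954
5   cloud    92    28  Madrid             2576
6     fog    96     6   Perth              576
7   cloud    32    17   Lagos              544
8    rain    59    17   Cairo             1003
9     fog    61    16   Quito              976
10    sun    65    32   Quito             2080
11   rain    19    21   Quito              399
12    sun    80    42    Lima             3360
drop duplicate city (keep=first):
    cond  wind  high    city  high_times_wind
0   snow   111     1  Denver              111
2    sun    65    36   Tokyo             2340
3    sun    86     6  Madrid              516
4  cloud   106     9    Lima              954
6    fog    96     6   Perth              576
7  cloud    32    17   Lagos              544
8   rain    59    17   Cairo             1003
9    fog    61    16   Quito              976
Taking the value at position 7, column 'high_times_wind' gives 976.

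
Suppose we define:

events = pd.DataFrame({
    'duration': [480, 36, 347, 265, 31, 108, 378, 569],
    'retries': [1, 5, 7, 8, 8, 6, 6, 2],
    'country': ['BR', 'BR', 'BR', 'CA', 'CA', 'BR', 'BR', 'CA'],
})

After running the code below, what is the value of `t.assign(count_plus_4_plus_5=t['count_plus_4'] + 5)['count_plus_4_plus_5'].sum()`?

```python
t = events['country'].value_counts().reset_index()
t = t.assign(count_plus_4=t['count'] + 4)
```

26

value_counts of country:
country
BR    5
CA    3
Name: count, dtype: int64
reset_index():
  country  count
0      BR      5
1      CA      3
add column count_plus_4 = t['count'] + 4:
  country  count  count_plus_4
0      BR      5             9
1      CA      3             7
add column count_plus_4_plus_5 = t['count_plus_4'] + 5:
  country  count  count_plus_4  count_plus_4_plus_5
0      BR      5             9                   14
1      CA      3             7                   12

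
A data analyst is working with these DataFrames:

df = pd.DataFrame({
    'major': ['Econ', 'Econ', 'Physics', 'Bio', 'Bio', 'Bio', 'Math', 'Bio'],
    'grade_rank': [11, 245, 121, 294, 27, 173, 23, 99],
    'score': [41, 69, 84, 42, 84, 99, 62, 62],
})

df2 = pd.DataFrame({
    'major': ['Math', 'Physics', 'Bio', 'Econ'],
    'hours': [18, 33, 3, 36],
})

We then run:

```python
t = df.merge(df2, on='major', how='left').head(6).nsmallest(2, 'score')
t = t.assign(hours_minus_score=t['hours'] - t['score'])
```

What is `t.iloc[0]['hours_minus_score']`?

-5

merge on 'major' (how='left') → 8 rows:
     major  grade_rank  score  hours
0     Econ          11     41     36
1     Econ         245     69     36
2  Physics         121     84     33
3      Bio         294     42      3
4      Bio          27     84      3
5      Bio         173     99      3
6     Math          23     62     18
7      Bio          99     62      3
take first 6 rows:
     major  grade_rank  score  hours
0     Econ          11     41     36
1     Econ         245     69     36
2  Physics         121     84     33
3      Bio         294     42      3
4      Bio          27     84      3
5      Bio         173     99      3
take 2 rows with smallest score:
  major  grade_rank  score  hours
0  Econ          11     41     36
3   Bio         294     42      3
add column hours_minus_score = t['hours'] - t['score']:
  major  grade_rank  score  hours  hours_minus_score
0  Econ          11     41     36                 -5
3   Bio         294     42      3                -39
Finally, value at position 0, column 'hours_minus_score' = -5.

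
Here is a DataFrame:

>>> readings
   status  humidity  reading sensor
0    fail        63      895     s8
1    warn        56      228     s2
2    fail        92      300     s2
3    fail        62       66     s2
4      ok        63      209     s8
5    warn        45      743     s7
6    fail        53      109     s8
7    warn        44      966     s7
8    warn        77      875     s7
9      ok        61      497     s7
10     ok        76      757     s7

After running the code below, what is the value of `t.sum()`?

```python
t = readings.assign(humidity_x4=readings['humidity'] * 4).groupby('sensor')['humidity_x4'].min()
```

612

add column humidity_x4 = readings['humidity'] * 4:
   status  humidity  reading sensor  humidity_x4
0    fail        63      895     s8          252
1    warn        56      228     s2          224
2    fail        92      300     s2          368
3    fail        62       66     s2          248
4      ok        63      209     s8          252
5    warn        45      743     s7          180
6    fail        53      109     s8          212
7    warn        44      966     s7          176
8    warn        77      875     s7          308
9      ok        61      497     s7          244
10     ok        76      757     s7          304
group by sensor, min of humidity_x4:
sensor
s2    224
s7    176
s8    212
Name: humidity_x4, dtype: int64
Taking the sum of the resulting series gives 612.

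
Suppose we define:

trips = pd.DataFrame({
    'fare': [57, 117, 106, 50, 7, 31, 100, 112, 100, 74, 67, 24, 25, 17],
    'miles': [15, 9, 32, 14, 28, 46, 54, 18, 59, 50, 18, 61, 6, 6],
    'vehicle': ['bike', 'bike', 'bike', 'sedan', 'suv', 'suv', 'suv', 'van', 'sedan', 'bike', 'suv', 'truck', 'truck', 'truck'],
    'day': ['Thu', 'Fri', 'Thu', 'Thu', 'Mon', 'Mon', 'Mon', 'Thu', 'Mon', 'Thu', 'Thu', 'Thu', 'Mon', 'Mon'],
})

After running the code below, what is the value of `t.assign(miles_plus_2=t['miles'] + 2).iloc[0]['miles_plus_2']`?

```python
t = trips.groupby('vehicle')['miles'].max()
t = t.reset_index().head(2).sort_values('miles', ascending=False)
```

61

group by vehicle, max of miles:
vehicle
bike     50
sedan    59
suv      54
truck    61
van      18
Name: miles, dtype: int64
reset_index():
  vehicle  miles
0    bike     50
1   sedan     59
2     suv     54
3   truck     61
4     van     18
take first 2 rows:
  vehicle  miles
0    bike     50
1   sedan     59
sort by miles descending:
  vehicle  miles
1   sedan     59
0    bike     50
add column miles_plus_2 = t['miles'] + 2:
  vehicle  miles  miles_plus_2
1   sedan     59            61
0    bike     50            52
Then the value at position 0, column 'miles_plus_2': 61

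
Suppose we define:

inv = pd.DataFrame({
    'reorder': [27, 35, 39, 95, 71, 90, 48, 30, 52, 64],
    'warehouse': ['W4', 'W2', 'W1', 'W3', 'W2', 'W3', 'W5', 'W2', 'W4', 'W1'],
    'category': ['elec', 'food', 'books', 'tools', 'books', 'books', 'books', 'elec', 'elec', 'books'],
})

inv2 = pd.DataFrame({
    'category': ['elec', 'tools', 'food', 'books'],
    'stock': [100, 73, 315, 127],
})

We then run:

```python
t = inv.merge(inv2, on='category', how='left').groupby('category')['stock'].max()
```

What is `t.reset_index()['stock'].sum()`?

615

merge on 'category' (how='left') → 10 rows:
   reorder warehouse category  stock
0       27        W4     elec    100
1       35        W2     food    315
2       39        W1    books    127
3       95        W3    tools     73
4       71        W2    books    127
5       90        W3    books    127
6       48        W5    books    127
7       30        W2     elec    100
8       52        W4     elec    100
9       64        W1    books    127
group by category, max of stock:
category
books    127
elec     100
food     315
tools     73
Name: stock, dtype: int64
reset_index():
  category  stock
0    books    127
1     elec    100
2     food    315
3    tools     73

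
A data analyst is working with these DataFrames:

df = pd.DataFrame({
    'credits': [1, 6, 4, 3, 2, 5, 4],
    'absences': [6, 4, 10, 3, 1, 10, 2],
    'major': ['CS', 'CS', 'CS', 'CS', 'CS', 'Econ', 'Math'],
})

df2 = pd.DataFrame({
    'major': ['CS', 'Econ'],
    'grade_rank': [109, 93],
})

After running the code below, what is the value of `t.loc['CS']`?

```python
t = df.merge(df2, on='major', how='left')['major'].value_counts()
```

5

merge on 'major' (how='left') → 7 rows:
   credits  absences major  grade_rank
0        1         6    CS       109.0
1        6         4    CS       109.0
2        4        10    CS       109.0
3        3         3    CS       109.0
4        2         1    CS       109.0
5        5        10  Econ        93.0
6        4         2  Math         NaN
value_counts of major:
major
CS      5
Econ    1
Math    1
Name: count, dtype: int64
Reading off the value at index 'CS', we get 5.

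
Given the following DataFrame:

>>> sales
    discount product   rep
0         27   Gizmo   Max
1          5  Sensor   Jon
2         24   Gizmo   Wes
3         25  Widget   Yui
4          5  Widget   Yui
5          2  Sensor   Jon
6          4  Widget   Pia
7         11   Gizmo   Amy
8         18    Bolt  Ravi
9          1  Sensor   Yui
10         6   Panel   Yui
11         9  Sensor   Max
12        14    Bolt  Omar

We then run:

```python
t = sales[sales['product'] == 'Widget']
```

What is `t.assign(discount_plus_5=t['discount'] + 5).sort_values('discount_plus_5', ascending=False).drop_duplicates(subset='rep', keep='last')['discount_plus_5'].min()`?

9

filter rows where product == 'Widget':
   discount product  rep
3        25  Widget  Yui
4         5  Widget  Yui
6         4  Widget  Pia
add column discount_plus_5 = t['discount'] + 5:
   discount product  rep  discount_plus_5
3        25  Widget  Yui               30
4         5  Widget  Yui               10
6         4  Widget  Pia                9
sort by discount_plus_5 descending:
   discount product  rep  discount_plus_5
3        25  Widget  Yui               30
4         5  Widget  Yui               10
6         4  Widget  Pia                9
drop duplicate rep (keep=last):
   discount product  rep  discount_plus_5
4         5  Widget  Yui               10
6         4  Widget  Pia                9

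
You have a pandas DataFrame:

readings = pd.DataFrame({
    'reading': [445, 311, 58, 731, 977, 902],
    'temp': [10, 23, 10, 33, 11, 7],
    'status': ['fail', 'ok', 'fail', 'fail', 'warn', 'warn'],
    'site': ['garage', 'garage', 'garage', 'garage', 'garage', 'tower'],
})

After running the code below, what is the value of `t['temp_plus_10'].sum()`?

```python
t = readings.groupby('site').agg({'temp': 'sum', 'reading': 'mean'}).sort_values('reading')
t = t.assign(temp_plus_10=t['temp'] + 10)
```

114

group by site: sum(temp), mean(reading):
        temp  reading
site                 
garage    87    504.4
tower      7    902.0
sort by reading:
        temp  reading
site                 
garage    87    504.4
tower      7    902.0
add column temp_plus_10 = t['temp'] + 10:
        temp  reading  temp_plus_10
site                               
garage    87    504.4            97
tower      7    902.0            17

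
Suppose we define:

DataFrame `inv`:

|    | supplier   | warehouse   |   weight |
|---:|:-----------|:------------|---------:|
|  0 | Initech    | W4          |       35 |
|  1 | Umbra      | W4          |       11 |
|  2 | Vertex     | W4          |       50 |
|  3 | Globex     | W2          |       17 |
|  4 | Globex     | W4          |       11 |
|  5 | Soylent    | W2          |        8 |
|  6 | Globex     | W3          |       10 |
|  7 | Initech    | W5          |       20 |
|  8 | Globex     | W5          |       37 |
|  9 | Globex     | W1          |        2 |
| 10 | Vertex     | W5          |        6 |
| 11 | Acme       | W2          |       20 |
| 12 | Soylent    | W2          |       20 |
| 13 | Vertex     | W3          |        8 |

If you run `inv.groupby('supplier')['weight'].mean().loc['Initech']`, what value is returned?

group by supplier, mean of weight:
supplier
Acme       20.000000
Globex     15.400000
Initech    27.500000
Soylent    14.000000
Umbra      11.000000
Vertex     21.333333
Name: weight, dtype: float64
Hence 27.5.

27.5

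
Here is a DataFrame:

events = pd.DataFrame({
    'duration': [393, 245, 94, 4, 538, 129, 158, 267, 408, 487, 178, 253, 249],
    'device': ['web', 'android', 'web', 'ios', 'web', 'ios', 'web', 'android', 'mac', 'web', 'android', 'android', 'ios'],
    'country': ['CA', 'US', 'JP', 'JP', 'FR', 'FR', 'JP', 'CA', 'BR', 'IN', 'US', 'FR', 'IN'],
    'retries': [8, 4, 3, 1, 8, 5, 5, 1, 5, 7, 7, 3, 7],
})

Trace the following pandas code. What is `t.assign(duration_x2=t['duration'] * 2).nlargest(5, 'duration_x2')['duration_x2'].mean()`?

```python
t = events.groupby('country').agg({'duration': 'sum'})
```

group by country, sum of duration:
         duration
country          
BR            408
CA            660
FR            920
IN            736
JP            256
US            423
add column duration_x2 = t['duration'] * 2:
         duration  duration_x2
country                       
BR            408          816
CA            660         1320
FR            920         1840
IN            736         1472
JP            256          512
US            423          846
take 5 rows with largest duration_x2:
         duration  duration_x2
country                       
FR            920         1840
IN            736         1472
CA            660         1320
US            423          846
BR            408          816
mean of column 'duration_x2' → 1258.8

1258.8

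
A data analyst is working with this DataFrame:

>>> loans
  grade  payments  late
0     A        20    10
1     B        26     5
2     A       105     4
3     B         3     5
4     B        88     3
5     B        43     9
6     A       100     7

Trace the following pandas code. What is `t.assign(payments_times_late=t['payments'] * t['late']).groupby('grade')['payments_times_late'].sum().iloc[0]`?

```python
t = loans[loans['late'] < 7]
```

420

filter rows where late < 7:
  grade  payments  late
1     B        26     5
2     A       105     4
3     B         3     5
4     B        88     3
add column payments_times_late = t['payments'] * t['late']:
  grade  payments  late  payments_times_late
1     B        26     5                  130
2     A       105     4                  420
3     B         3     5                   15
4     B        88     3                  264
group by grade, sum of payments_times_late:
grade
A    420
B    409
Name: payments_times_late, dtype: int64
Reading off the value at position 0, we get 420.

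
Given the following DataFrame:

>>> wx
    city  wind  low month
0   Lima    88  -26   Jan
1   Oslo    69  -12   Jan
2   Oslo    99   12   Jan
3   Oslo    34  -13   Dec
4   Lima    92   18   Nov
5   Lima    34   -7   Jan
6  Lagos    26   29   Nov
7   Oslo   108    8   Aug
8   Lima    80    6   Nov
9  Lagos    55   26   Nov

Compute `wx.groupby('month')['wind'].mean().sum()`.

group by month, mean of wind:
month
Aug    108.00
Dec     34.00
Jan     72.50
Nov     63.25
Name: wind, dtype: float64

277.75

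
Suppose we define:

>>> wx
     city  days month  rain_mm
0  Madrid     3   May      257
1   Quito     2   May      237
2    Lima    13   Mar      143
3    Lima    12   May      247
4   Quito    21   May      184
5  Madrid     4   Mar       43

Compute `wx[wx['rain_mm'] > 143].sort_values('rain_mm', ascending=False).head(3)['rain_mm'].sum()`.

741

filter rows where rain_mm > 143:
     city  days month  rain_mm
0  Madrid     3   May      257
1   Quito     2   May      237
3    Lima    12   May      247
4   Quito    21   May      184
sort by rain_mm descending:
     city  days month  rain_mm
0  Madrid     3   May      257
3    Lima    12   May      247
1   Quito     2   May      237
4   Quito    21   May      184
take first 3 rows:
     city  days month  rain_mm
0  Madrid     3   May      257
3    Lima    12   May      247
1   Quito     2   May      237
Taking the sum of column 'rain_mm' gives 741.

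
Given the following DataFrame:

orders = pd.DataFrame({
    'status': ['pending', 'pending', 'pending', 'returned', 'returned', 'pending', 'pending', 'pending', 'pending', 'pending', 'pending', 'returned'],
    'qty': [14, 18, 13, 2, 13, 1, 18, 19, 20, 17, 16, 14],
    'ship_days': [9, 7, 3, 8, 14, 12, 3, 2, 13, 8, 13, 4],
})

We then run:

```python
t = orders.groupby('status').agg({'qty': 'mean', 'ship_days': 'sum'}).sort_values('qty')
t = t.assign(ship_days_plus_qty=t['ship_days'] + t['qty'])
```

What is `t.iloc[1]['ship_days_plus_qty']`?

85.1111111111

group by status: mean(qty), sum(ship_days):
                qty  ship_days
status                        
pending   15.111111         70
returned   9.666667         26
sort by qty:
                qty  ship_days
status                        
returned   9.666667         26
pending   15.111111         70
add column ship_days_plus_qty = t['ship_days'] + t['qty']:
                qty  ship_days  ship_days_plus_qty
status                                            
returned   9.666667         26           35.666667
pending   15.111111         70           85.111111
Finally, value at position 1, column 'ship_days_plus_qty' = 85.1111111111.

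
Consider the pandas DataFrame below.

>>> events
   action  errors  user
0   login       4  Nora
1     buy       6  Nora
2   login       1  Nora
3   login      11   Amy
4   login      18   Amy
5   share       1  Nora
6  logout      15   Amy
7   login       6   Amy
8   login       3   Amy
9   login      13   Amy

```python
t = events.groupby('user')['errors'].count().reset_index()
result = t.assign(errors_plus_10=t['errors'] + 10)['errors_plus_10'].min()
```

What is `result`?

14

group by user, count of errors:
user
Amy     6
Nora    4
Name: errors, dtype: int64
reset_index():
   user  errors
0   Amy       6
1  Nora       4
add column errors_plus_10 = t['errors'] + 10:
   user  errors  errors_plus_10
0   Amy       6              16
1  Nora       4              14
Then the min of column 'errors_plus_10': 14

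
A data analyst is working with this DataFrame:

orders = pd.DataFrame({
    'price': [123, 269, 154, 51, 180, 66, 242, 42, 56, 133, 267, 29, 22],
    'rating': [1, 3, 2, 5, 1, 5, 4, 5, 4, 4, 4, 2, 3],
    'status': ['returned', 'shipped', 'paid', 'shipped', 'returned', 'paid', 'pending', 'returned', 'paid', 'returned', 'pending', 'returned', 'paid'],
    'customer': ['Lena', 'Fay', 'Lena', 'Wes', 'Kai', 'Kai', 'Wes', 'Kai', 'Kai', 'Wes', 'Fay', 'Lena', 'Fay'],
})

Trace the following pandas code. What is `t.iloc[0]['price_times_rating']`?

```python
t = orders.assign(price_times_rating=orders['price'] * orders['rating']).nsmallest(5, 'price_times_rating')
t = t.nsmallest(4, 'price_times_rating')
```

58

add column price_times_rating = orders['price'] * orders['rating']:
    price  rating    status customer  price_times_rating
0     123       1  returned     Lena                 123
1     269       3   shipped      Fay                 807
2     154       2      paid     Lena                 308
3      51       5   shipped      Wes                 255
4     180       1  returned      Kai                 180
5      66       5      paid      Kai                 330
6     242       4   pending      Wes                 968
7      42       5  returned      Kai                 210
8      56       4      paid      Kai                 224
9     133       4  returned      Wes                 532
10    267       4   pending      Fay                1068
11     29       2  returned     Lena                  58
12     22       3      paid      Fay                  66
take 5 rows with smallest price_times_rating:
    price  rating    status customer  price_times_rating
11     29       2  returned     Lena                  58
12     22       3      paid      Fay                  66
0     123       1  returned     Lena                 123
4     180       1  returned      Kai                 180
7      42       5  returned      Kai                 210
take 4 rows with smallest price_times_rating:
    price  rating    status customer  price_times_rating
11     29       2  returned     Lena                  58
12     22       3      paid      Fay                  66
0     123       1  returned     Lena                 123
4     180       1  returned      Kai                 180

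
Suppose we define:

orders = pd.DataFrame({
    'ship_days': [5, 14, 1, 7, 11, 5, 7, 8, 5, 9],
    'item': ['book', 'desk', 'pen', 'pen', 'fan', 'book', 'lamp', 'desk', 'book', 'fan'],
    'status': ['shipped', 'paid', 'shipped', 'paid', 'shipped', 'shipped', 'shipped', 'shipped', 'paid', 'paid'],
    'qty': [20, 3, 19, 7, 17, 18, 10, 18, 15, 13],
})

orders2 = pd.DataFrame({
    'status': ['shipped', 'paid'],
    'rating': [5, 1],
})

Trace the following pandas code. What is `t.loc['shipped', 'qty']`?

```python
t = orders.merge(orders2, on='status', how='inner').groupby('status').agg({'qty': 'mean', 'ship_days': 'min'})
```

merge on 'status' (how='inner') → 10 rows:
   ship_days  item   status  qty  rating
0          5  book  shipped   20       5
1         14  desk     paid    3       1
2          1   pen  shipped   19       5
3          7   pen     paid    7       1
4         11   fan  shipped   17       5
5          5  book  shipped   18       5
6          7  lamp  shipped   10       5
7          8  desk  shipped   18       5
8          5  book     paid   15       1
9          9   fan     paid   13       1
group by status: mean(qty), min(ship_days):
          qty  ship_days
status                  
paid      9.5          5
shipped  17.0          1
Hence 17.0.

17.0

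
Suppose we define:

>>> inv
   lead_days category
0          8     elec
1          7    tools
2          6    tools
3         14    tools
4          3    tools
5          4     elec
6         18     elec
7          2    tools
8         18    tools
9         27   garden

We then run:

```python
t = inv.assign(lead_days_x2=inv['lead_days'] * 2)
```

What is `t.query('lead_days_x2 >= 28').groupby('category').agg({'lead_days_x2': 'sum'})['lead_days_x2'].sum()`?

add column lead_days_x2 = inv['lead_days'] * 2:
   lead_days category  lead_days_x2
0          8     elec            16
1          7    tools            14
2          6    tools            12
3         14    tools            28
4          3    tools             6
5          4     elec             8
6         18     elec            36
7          2    tools             4
8         18    tools            36
9         27   garden            54
filter rows where lead_days_x2 >= 28:
   lead_days category  lead_days_x2
3         14    tools            28
6         18     elec            36
8         18    tools            36
9         27   garden            54
group by category, sum of lead_days_x2:
          lead_days_x2
category              
elec                36
garden              54
tools               64
Reading off the sum of column 'lead_days_x2', we get 154.

154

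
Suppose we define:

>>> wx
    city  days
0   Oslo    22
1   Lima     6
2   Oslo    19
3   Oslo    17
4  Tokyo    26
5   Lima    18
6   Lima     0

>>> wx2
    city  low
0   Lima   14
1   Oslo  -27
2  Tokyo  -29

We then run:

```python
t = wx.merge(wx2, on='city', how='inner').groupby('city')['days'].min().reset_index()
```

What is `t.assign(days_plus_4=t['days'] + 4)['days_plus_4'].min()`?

4

merge on 'city' (how='inner') → 7 rows:
    city  days  low
0   Oslo    22  -27
1   Lima     6   14
2   Oslo    19  -27
3   Oslo    17  -27
4  Tokyo    26  -29
5   Lima    18   14
6   Lima     0   14
group by city, min of days:
city
Lima      0
Oslo     17
Tokyo    26
Name: days, dtype: int64
reset_index():
    city  days
0   Lima     0
1   Oslo    17
2  Tokyo    26
add column days_plus_4 = t['days'] + 4:
    city  days  days_plus_4
0   Lima     0            4
1   Oslo    17           21
2  Tokyo    26           30
Taking the min of column 'days_plus_4' gives 4.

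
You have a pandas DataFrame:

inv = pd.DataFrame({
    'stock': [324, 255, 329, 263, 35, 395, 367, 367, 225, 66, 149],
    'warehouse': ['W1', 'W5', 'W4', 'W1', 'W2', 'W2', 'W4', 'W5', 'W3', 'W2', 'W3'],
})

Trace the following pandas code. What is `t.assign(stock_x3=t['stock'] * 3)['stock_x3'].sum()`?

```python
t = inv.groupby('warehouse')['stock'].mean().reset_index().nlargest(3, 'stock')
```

2857.5

group by warehouse, mean of stock:
warehouse
W1    293.500000
W2    165.333333
W3    187.000000
W4    348.000000
W5    311.000000
Name: stock, dtype: float64
reset_index():
  warehouse       stock
0        W1  293.500000
1        W2  165.333333
2        W3  187.000000
3        W4  348.000000
4        W5  311.000000
take 3 rows with largest stock:
  warehouse  stock
3        W4  348.0
4        W5  311.0
0        W1  293.5
add column stock_x3 = t['stock'] * 3:
  warehouse  stock  stock_x3
3        W4  348.0    1044.0
4        W5  311.0     933.0
0        W1  293.5     880.5
Finally, sum of column 'stock_x3' = 2857.5.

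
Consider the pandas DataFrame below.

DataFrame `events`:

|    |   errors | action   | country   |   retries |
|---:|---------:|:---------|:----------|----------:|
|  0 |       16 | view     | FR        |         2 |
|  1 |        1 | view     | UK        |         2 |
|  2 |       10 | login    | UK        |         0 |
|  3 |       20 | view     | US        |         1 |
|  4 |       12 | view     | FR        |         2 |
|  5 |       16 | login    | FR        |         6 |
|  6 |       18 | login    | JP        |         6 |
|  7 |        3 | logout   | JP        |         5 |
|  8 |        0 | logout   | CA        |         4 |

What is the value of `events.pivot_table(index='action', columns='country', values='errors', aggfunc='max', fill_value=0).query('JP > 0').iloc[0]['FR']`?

16

pivot: rows=action, cols=country, max(errors):
country  CA  FR  JP  UK  US
action                     
login     0  16  18  10   0
logout    0   0   3   0   0
view      0  16   0   1  20
filter rows where JP > 0:
country  CA  FR  JP  UK  US
action                     
login     0  16  18  10   0
logout    0   0   3   0   0
Finally, value at position 0, column 'FR' = 16.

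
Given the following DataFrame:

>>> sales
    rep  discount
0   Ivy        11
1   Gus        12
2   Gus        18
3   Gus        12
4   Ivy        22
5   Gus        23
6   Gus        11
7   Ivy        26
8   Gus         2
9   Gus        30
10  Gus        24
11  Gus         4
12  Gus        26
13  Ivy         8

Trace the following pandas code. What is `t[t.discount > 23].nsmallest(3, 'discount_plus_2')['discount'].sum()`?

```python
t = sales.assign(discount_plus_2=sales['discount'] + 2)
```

add column discount_plus_2 = sales['discount'] + 2:
    rep  discount  discount_plus_2
0   Ivy        11               13
1   Gus        12               14
2   Gus        18               20
3   Gus        12               14
4   Ivy        22               24
5   Gus        23               25
6   Gus        11               13
7   Ivy        26               28
8   Gus         2                4
9   Gus        30               32
10  Gus        24               26
11  Gus         4                6
12  Gus        26               28
13  Ivy         8               10
filter rows where discount > 23:
    rep  discount  discount_plus_2
7   Ivy        26               28
9   Gus        30               32
10  Gus        24               26
12  Gus        26               28
take 3 rows with smallest discount_plus_2:
    rep  discount  discount_plus_2
10  Gus        24               26
7   Ivy        26               28
12  Gus        26               28
Taking the sum of column 'discount' gives 76.

76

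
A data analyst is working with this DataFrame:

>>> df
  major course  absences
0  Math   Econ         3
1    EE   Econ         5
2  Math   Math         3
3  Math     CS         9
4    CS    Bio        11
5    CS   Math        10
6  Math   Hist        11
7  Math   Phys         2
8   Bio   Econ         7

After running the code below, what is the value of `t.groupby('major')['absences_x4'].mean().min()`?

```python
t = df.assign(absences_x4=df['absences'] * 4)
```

20.0

add column absences_x4 = df['absences'] * 4:
  major course  absences  absences_x4
0  Math   Econ         3           12
1    EE   Econ         5           20
2  Math   Math         3           12
3  Math     CS         9           36
4    CS    Bio        11           44
5    CS   Math        10           40
6  Math   Hist        11           44
7  Math   Phys         2            8
8   Bio   Econ         7           28
group by major, mean of absences_x4:
major
Bio     28.0
CS      42.0
EE      20.0
Math    22.4
Name: absences_x4, dtype: float64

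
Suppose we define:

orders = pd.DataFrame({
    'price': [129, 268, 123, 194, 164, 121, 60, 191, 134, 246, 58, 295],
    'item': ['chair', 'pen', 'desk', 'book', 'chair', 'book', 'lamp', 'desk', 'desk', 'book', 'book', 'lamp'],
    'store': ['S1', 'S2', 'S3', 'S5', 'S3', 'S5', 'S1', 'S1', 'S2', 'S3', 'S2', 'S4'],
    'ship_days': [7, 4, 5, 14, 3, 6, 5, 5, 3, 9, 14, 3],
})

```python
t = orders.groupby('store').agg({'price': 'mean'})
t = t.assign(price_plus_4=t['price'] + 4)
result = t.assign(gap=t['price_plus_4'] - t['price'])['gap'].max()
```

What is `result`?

4

group by store, mean of price:
            price
store            
S1     126.666667
S2     153.333333
S3     177.666667
S4     295.000000
S5     157.500000
add column price_plus_4 = t['price'] + 4:
            price  price_plus_4
store                          
S1     126.666667    130.666667
S2     153.333333    157.333333
S3     177.666667    181.666667
S4     295.000000    299.000000
S5     157.500000    161.500000
add column gap = t['price_plus_4'] - t['price']:
            price  price_plus_4  gap
store                               
S1     126.666667    130.666667  4.0
S2     153.333333    157.333333  4.0
S3     177.666667    181.666667  4.0
S4     295.000000    299.000000  4.0
S5     157.500000    161.500000  4.0
Reading off the max of column 'gap', we get 4.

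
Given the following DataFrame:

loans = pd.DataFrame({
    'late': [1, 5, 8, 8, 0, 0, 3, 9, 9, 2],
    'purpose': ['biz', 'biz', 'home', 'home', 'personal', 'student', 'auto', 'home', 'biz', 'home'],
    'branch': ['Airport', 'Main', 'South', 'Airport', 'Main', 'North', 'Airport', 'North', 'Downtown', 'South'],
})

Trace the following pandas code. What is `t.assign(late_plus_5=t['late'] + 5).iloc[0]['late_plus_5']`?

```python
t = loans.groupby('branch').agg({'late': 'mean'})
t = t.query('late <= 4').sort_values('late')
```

7.5

group by branch, mean of late:
          late
branch        
Airport    4.0
Downtown   9.0
Main       2.5
North      4.5
South      5.0
filter rows where late <= 4:
         late
branch       
Airport   4.0
Main      2.5
sort by late:
         late
branch       
Main      2.5
Airport   4.0
add column late_plus_5 = t['late'] + 5:
         late  late_plus_5
branch                    
Main      2.5          7.5
Airport   4.0          9.0
So iloc[0]['late_plus_5'] = 7.5.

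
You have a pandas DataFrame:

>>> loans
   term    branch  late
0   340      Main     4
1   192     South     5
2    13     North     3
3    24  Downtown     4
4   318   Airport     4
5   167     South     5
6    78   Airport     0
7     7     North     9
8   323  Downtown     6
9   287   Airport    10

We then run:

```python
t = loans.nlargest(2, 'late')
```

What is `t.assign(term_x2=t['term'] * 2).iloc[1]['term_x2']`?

14

take 2 rows with largest late:
   term   branch  late
9   287  Airport    10
7     7    North     9
add column term_x2 = t['term'] * 2:
   term   branch  late  term_x2
9   287  Airport    10      574
7     7    North     9       14
Reading off the value at position 1, column 'term_x2', we get 14.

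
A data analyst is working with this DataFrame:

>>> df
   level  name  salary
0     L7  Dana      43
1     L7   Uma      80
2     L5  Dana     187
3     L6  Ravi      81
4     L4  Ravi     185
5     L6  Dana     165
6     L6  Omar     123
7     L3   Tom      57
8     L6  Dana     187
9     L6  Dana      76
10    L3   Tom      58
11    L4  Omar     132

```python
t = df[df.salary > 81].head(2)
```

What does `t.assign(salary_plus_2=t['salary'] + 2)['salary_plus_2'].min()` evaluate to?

filter rows where salary > 81:
   level  name  salary
2     L5  Dana     187
4     L4  Ravi     185
5     L6  Dana     165
6     L6  Omar     123
8     L6  Dana     187
11    L4  Omar     132
take first 2 rows:
  level  name  salary
2    L5  Dana     187
4    L4  Ravi     185
add column salary_plus_2 = t['salary'] + 2:
  level  name  salary  salary_plus_2
2    L5  Dana     187            189
4    L4  Ravi     185            187
min of column 'salary_plus_2' → 187

187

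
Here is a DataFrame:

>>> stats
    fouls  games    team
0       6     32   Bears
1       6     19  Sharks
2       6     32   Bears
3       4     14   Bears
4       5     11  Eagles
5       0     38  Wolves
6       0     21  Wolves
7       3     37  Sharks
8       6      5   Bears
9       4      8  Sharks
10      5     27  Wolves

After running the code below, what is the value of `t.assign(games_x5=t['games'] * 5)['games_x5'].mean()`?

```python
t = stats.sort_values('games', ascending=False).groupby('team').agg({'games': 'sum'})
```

305.0

sort by games descending:
    fouls  games    team
5       0     38  Wolves
7       3     37  Sharks
0       6     32   Bears
2       6     32   Bears
10      5     27  Wolves
6       0     21  Wolves
1       6     19  Sharks
3       4     14   Bears
4       5     11  Eagles
9       4      8  Sharks
8       6      5   Bears
group by team, sum of games:
        games
team         
Bears      83
Eagles     11
Sharks     64
Wolves     86
add column games_x5 = t['games'] * 5:
        games  games_x5
team                   
Bears      83       415
Eagles     11        55
Sharks     64       320
Wolves     86       430
Taking the mean of column 'games_x5' gives 305.0.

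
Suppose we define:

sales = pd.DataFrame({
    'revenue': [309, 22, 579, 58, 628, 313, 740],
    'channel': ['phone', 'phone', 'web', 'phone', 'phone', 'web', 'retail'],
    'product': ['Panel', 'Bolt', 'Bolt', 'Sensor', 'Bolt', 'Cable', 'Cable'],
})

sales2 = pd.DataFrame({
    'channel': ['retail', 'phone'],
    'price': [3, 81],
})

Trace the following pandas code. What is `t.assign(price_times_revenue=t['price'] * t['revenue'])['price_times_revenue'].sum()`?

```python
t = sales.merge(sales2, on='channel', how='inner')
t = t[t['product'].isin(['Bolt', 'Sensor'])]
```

merge on 'channel' (how='inner') → 5 rows:
   revenue channel product  price
0      309   phone   Panel     81
1       22   phone    Bolt     81
2       58   phone  Sensor     81
3      628   phone    Bolt     81
4      740  retail   Cable      3
filter rows where product in ['Bolt', 'Sensor']:
   revenue channel product  price
1       22   phone    Bolt     81
2       58   phone  Sensor     81
3      628   phone    Bolt     81
add column price_times_revenue = t['price'] * t['revenue']:
   revenue channel product  price  price_times_revenue
1       22   phone    Bolt     81                 1782
2       58   phone  Sensor     81                 4698
3      628   phone    Bolt     81                50868

57348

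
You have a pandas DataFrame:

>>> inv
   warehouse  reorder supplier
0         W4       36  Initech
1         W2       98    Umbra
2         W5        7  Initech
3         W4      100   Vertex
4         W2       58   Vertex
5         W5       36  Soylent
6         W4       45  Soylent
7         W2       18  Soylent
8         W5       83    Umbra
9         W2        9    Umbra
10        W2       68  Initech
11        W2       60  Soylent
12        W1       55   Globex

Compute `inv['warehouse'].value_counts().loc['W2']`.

value_counts of warehouse:
warehouse
W2    6
W4    3
W5    3
W1    1
Name: count, dtype: int64
So loc['W2'] = 6.

6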